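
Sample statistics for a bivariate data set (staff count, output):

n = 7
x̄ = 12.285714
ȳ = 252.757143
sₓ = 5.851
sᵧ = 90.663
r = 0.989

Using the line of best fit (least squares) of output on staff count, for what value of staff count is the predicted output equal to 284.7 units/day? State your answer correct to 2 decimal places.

14.37

b = r · sᵧ/sₓ = 0.989 · 90.663/5.851 = 15.324852
a = ȳ − b·x̄ = 252.757143 − 15.324852·12.285714 = 64.480399
Set a + b·x = 284.7: x = (284.7 − 64.480399) / 15.324852 = 14.370097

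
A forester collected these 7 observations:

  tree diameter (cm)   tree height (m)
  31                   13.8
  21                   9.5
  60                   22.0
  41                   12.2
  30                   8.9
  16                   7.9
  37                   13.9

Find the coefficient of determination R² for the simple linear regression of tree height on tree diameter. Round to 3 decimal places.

n = 7, Σx = 236, Σy = 88.2, Σxy = 3355.2, Σx² = 9208, Σy² = 1248.36
Sxx = Σx² − (Σx)²/n = 9208 − 7956.571429 = 1251.428571
Sxy = Σxy − (Σx)(Σy)/n = 3355.2 − 2973.6 = 381.6
Syy = Σy² − (Σy)²/n = 1248.36 − 1111.32 = 137.04
R² = Sxy²/(Sxx·Syy) = (381.6)²/(1251.428571·137.04) = 0.849109

0.849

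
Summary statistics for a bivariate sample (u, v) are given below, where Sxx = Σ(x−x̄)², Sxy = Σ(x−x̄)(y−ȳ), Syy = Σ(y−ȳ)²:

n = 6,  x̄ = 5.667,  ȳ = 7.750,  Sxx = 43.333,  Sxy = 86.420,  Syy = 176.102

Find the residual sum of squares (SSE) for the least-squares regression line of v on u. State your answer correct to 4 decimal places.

3.7526

b = Sxy/Sxx = 86.42/43.333 = 1.994323
SSE = Syy − b·Sxy = 176.102 − 1.994323·86.42 = 3.752603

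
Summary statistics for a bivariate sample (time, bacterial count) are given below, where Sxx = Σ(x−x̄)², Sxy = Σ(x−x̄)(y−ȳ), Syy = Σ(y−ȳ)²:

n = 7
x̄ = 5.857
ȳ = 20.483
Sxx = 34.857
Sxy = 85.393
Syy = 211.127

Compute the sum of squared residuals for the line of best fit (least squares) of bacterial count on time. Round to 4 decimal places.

1.9304

b = Sxy/Sxx = 85.393/34.857 = 2.449809
SSE = Syy − b·Sxy = 211.127 − 2.449809·85.393 = 1.930441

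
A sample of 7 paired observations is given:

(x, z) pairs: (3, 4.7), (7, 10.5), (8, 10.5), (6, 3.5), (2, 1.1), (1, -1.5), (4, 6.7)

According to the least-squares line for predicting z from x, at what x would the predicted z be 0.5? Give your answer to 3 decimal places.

1.396

n = 7, Σx = 31, Σy = 35.5, Σxy = 220.1, Σx² = 179
Sxx = Σx² − (Σx)²/n = 179 − 137.285714 = 41.714286
Sxy = Σxy − (Σx)(Σy)/n = 220.1 − 157.214286 = 62.885714
b = Sxy/Sxx = 62.885714/41.714286 = 1.507534
a = ȳ − b·x̄ = 5.071429 − 1.507534·4.428571 = -1.604795
Set a + b·x = 0.5: x = (0.5 − (-1.604795)) / 1.507534 = 1.396184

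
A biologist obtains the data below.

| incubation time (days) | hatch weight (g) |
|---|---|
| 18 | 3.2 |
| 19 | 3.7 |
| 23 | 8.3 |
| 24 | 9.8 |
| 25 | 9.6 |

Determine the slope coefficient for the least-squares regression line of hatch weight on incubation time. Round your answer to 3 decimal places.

1.024

n = 5, Σx = 109, Σy = 34.6, Σxy = 794, Σx² = 2415
Sxx = Σx² − (Σx)²/n = 2415 − 2376.2 = 38.8
Sxy = Σxy − (Σx)(Σy)/n = 794 − 754.28 = 39.72
b = Sxy/Sxx = 39.72/38.8 = 1.023711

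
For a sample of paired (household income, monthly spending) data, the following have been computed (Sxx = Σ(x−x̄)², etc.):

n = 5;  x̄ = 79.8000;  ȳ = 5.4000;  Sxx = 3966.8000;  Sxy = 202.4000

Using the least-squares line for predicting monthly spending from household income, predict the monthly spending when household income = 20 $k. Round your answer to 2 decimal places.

2.35

b = Sxy/Sxx = 202.4/3966.8 = 0.051023
a = ȳ − b·x̄ = 5.4 − 0.051023·79.8 = 1.328325
ŷ(20) = a + b·20 = 1.328325 + 0.051023·20 = 2.348795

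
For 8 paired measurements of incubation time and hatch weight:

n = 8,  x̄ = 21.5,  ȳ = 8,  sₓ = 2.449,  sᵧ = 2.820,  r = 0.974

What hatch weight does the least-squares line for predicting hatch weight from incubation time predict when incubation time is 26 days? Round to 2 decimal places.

b = r · sᵧ/sₓ = 0.974 · 2.82/2.449 = 1.121552
a = ȳ − b·x̄ = 8 − 1.121552·21.5 = -16.113361
ŷ(26) = a + b·26 = -16.113361 + 1.121552·26 = 13.046982

13.05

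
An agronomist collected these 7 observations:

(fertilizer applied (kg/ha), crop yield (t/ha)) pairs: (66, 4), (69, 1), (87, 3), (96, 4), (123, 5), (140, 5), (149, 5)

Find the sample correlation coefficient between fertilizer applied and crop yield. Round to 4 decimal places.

0.7572

n = 7, Σx = 730, Σy = 27, Σxy = 3038, Σx² = 82832, Σy² = 117
Sxx = Σx² − (Σx)²/n = 82832 − 76128.571429 = 6703.428571
Sxy = Σxy − (Σx)(Σy)/n = 3038 − 2815.714286 = 222.285714
Syy = Σy² − (Σy)²/n = 117 − 104.142857 = 12.857143
r = Sxy/√(Sxx·Syy) = 222.285714/√(86186.938776) = 222.285714/293.576121 = 0.757166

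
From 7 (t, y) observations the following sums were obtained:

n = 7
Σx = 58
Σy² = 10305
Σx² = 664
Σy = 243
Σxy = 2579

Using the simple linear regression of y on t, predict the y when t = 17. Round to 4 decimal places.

61.5833

Sxx = Σx² − (Σx)²/n = 664 − 480.571429 = 183.428571
Sxy = Σxy − (Σx)(Σy)/n = 2579 − 2013.428571 = 565.571429
b = Sxy/Sxx = 565.571429/183.428571 = 3.083333
a = ȳ − b·x̄ = 34.714286 − 3.083333·8.285714 = 9.166667
ŷ(17) = a + b·17 = 9.166667 + 3.083333·17 = 61.583333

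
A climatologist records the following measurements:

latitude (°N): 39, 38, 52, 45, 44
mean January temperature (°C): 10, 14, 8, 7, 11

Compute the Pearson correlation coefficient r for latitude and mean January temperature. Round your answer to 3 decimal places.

-0.702

n = 5, Σx = 218, Σy = 50, Σxy = 2137, Σx² = 9630, Σy² = 530
Sxx = Σx² − (Σx)²/n = 9630 − 9504.8 = 125.2
Sxy = Σxy − (Σx)(Σy)/n = 2137 − 2180 = -43
Syy = Σy² − (Σy)²/n = 530 − 500 = 30
r = Sxy/√(Sxx·Syy) = -43/√(3756) = -43/61.286214 = -0.701626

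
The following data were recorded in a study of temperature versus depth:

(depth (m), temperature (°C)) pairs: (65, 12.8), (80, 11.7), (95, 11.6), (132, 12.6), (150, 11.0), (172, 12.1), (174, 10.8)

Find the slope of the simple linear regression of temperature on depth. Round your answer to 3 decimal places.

-0.008

n = 7, Σx = 868, Σy = 82.6, Σxy = 10143.6, Σx² = 119434
Sxx = Σx² − (Σx)²/n = 119434 − 107632 = 11802
Sxy = Σxy − (Σx)(Σy)/n = 10143.6 − 10242.4 = -98.8
b = Sxy/Sxx = -98.8/11802 = -0.008371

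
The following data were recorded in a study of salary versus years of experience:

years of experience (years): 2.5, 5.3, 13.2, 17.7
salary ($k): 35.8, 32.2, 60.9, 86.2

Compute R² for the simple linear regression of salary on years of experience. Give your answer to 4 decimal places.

n = 4, Σx = 38.7, Σy = 215.1, Σxy = 2589.78, Σx² = 521.87, Σy² = 13457.73
Sxx = Σx² − (Σx)²/n = 521.87 − 374.4225 = 147.4475
Sxy = Σxy − (Σx)(Σy)/n = 2589.78 − 2081.0925 = 508.6875
Syy = Σy² − (Σy)²/n = 13457.73 − 11567.0025 = 1890.7275
R² = Sxy²/(Sxx·Syy) = (508.6875)²/(147.4475·1890.7275) = 0.928188

0.9282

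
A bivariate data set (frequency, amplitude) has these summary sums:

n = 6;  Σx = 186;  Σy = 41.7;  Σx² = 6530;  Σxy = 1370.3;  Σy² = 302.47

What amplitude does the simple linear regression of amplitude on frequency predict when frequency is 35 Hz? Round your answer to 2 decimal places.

Sxx = Σx² − (Σx)²/n = 6530 − 5766 = 764
Sxy = Σxy − (Σx)(Σy)/n = 1370.3 − 1292.7 = 77.6
b = Sxy/Sxx = 77.6/764 = 0.101571
a = ȳ − b·x̄ = 6.95 − 0.101571·31 = 3.801309
ŷ(35) = a + b·35 = 3.801309 + 0.101571·35 = 7.356283

7.36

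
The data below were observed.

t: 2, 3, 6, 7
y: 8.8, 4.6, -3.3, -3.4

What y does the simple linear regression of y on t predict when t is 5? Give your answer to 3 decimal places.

0.429

n = 4, Σx = 18, Σy = 6.7, Σxy = -12.2, Σx² = 98
Sxx = Σx² − (Σx)²/n = 98 − 81 = 17
Sxy = Σxy − (Σx)(Σy)/n = -12.2 − 30.15 = -42.35
b = Sxy/Sxx = -42.35/17 = -2.491176
a = ȳ − b·x̄ = 1.675 − (-2.491176)·4.5 = 12.885294
ŷ(5) = a + b·5 = 12.885294 + (-2.491176)·5 = 0.429412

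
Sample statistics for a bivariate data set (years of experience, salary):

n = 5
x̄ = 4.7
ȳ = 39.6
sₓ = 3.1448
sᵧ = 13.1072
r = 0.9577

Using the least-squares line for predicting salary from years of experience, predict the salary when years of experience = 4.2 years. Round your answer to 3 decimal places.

b = r · sᵧ/sₓ = 0.9577 · 13.1072/3.1448 = 3.991594
a = ȳ − b·x̄ = 39.6 − 3.991594·4.7 = 20.839507
ŷ(4.2) = a + b·4.2 = 20.839507 + 3.991594·4.2 = 37.604203

37.604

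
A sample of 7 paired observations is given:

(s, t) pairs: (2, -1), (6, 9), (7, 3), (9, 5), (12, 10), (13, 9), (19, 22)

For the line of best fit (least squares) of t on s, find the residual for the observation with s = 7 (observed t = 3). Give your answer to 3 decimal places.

-1.898

n = 7, Σx = 68, Σy = 57, Σxy = 773, Σx² = 844
Sxx = Σx² − (Σx)²/n = 844 − 660.571429 = 183.428571
Sxy = Σxy − (Σx)(Σy)/n = 773 − 553.714286 = 219.285714
b = Sxy/Sxx = 219.285714/183.428571 = 1.195483
a = ȳ − b·x̄ = 8.142857 − 1.195483·9.714286 = -3.470405
ŷ(7) = -3.470405 + 1.195483·7 = 4.897975
residual = y − ŷ = 3 − 4.897975 = -1.897975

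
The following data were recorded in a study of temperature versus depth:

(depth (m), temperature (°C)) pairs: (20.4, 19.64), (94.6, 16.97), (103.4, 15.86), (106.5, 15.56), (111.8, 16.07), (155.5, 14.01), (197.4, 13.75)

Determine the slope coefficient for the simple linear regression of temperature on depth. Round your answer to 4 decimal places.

-0.0348

n = 7, Σx = 789.6, Σy = 111.86, Σxy = 11992.513, Σx² = 107045.38
Sxx = Σx² − (Σx)²/n = 107045.38 − 89066.88 = 17978.5
Sxy = Σxy − (Σx)(Σy)/n = 11992.513 − 12617.808 = -625.295
b = Sxy/Sxx = -625.295/17978.5 = -0.034780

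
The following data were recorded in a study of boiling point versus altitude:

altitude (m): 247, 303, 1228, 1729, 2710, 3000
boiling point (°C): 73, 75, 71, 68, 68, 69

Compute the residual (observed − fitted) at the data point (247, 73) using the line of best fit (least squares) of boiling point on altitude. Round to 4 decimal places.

-0.4086

n = 6, Σx = 9217, Σy = 424, Σxy = 636796, Σx² = 20994343
Sxx = Σx² − (Σx)²/n = 20994343 − 14158848.166667 = 6835494.833333
Sxy = Σxy − (Σx)(Σy)/n = 636796 − 651334.666667 = -14538.666667
b = Sxy/Sxx = -14538.666667/6835494.833333 = -0.002127
a = ȳ − b·x̄ = 70.666667 − (-0.002127)·1536.166667 = 73.933996
ŷ(247) = 73.933996 + (-0.002127)·247 = 73.408643
residual = y − ŷ = 73 − 73.408643 = -0.408643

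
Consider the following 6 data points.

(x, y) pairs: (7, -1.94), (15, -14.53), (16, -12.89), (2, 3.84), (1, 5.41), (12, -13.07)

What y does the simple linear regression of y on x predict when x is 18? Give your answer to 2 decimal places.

-18.07

n = 6, Σx = 53, Σy = -33.18, Σxy = -581.52, Σx² = 679
Sxx = Σx² − (Σx)²/n = 679 − 468.166667 = 210.833333
Sxy = Σxy − (Σx)(Σy)/n = -581.52 − (-293.09) = -288.43
b = Sxy/Sxx = -288.43/210.833333 = -1.368047
a = ȳ − b·x̄ = -5.53 − (-1.368047)·8.833333 = 6.554419
ŷ(18) = a + b·18 = 6.554419 + (-1.368047)·18 = -18.070435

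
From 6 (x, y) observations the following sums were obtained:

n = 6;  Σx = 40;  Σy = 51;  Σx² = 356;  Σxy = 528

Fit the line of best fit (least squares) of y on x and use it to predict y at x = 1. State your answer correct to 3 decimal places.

Sxx = Σx² − (Σx)²/n = 356 − 266.666667 = 89.333333
Sxy = Σxy − (Σx)(Σy)/n = 528 − 340 = 188
b = Sxy/Sxx = 188/89.333333 = 2.104478
a = ȳ − b·x̄ = 8.5 − 2.104478·6.666667 = -5.529851
ŷ(1) = a + b·1 = -5.529851 + 2.104478·1 = -3.425373

-3.425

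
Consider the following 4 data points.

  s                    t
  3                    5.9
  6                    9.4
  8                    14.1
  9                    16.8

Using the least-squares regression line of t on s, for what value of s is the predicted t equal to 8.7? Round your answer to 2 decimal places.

n = 4, Σx = 26, Σy = 46.2, Σxy = 338.1, Σx² = 190
Sxx = Σx² − (Σx)²/n = 190 − 169 = 21
Sxy = Σxy − (Σx)(Σy)/n = 338.1 − 300.3 = 37.8
b = Sxy/Sxx = 37.8/21 = 1.8
a = ȳ − b·x̄ = 11.55 − 1.8·6.5 = -0.15
Set a + b·x = 8.7: x = (8.7 − (-0.15)) / 1.8 = 4.916667

4.92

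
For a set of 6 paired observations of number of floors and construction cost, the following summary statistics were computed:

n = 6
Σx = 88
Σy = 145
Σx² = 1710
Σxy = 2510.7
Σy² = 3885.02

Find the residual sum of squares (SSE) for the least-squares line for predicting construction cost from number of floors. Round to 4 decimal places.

29.1484

Sxx = Σx² − (Σx)²/n = 1710 − 1290.666667 = 419.333333
Sxy = Σxy − (Σx)(Σy)/n = 2510.7 − 2126.666667 = 384.033333
Syy = Σy² − (Σy)²/n = 3885.02 − 3504.166667 = 380.853333
b = Sxy/Sxx = 384.033333/419.333333 = 0.915819
SSE = Syy − b·Sxy = 380.853333 − 0.915819·384.033333 = 29.148402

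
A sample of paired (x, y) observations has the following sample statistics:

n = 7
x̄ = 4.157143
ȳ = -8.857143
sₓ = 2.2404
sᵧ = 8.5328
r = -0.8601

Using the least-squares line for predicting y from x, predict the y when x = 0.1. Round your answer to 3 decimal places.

b = r · sᵧ/sₓ = -0.8601 · 8.5328/2.2404 = -3.275782
a = ȳ − b·x̄ = -8.857143 − (-3.275782)·4.157143 = 4.760750
ŷ(0.1) = a + b·0.1 = 4.760750 + (-3.275782)·0.1 = 4.433172

4.433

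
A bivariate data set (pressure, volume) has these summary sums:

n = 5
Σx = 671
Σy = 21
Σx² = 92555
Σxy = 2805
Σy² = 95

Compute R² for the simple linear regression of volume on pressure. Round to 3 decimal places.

Sxx = Σx² − (Σx)²/n = 92555 − 90048.2 = 2506.8
Sxy = Σxy − (Σx)(Σy)/n = 2805 − 2818.2 = -13.2
Syy = Σy² − (Σy)²/n = 95 − 88.2 = 6.8
R² = Sxy²/(Sxx·Syy) = (-13.2)²/(2506.8·6.8) = 0.010222

0.010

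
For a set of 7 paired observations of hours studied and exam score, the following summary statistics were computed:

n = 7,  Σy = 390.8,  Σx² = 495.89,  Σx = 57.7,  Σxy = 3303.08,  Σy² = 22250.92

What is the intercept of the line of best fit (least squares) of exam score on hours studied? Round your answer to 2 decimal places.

Sxx = Σx² − (Σx)²/n = 495.89 − 475.612857 = 20.277143
Sxy = Σxy − (Σx)(Σy)/n = 3303.08 − 3221.308571 = 81.771429
b = Sxy/Sxx = 81.771429/20.277143 = 4.032690
a = ȳ − b·x̄ = 55.828571 − 4.032690·8.242857 = 22.587685

22.59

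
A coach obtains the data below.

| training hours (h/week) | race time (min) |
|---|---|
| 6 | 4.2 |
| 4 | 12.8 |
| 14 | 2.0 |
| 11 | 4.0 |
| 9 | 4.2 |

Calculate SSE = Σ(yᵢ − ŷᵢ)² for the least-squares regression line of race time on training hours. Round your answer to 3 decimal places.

26.152

n = 5, Σx = 44, Σy = 27.2, Σxy = 186.2, Σx² = 450, Σy² = 219.12
Sxx = Σx² − (Σx)²/n = 450 − 387.2 = 62.8
Sxy = Σxy − (Σx)(Σy)/n = 186.2 − 239.36 = -53.16
Syy = Σy² − (Σy)²/n = 219.12 − 147.968 = 71.152
b = Sxy/Sxx = -53.16/62.8 = -0.846497
SSE = Syy − b·Sxy = 71.152 − (-0.846497)·(-53.16) = 26.152229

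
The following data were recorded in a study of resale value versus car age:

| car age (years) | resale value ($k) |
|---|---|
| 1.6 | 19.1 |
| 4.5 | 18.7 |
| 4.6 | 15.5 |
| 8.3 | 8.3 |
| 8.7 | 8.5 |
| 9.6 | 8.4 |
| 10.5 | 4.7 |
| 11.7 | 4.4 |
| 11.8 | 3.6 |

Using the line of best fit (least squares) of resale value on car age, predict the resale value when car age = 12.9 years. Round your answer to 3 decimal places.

n = 9, Σx = 71.3, Σy = 91.2, Σxy = 552.8, Σx² = 667.09
Sxx = Σx² − (Σx)²/n = 667.09 − 564.854444 = 102.235556
Sxy = Σxy − (Σx)(Σy)/n = 552.8 − 722.506667 = -169.706667
b = Sxy/Sxx = -169.706667/102.235556 = -1.659957
a = ȳ − b·x̄ = 10.133333 − (-1.659957)·7.922222 = 23.283885
ŷ(12.9) = a + b·12.9 = 23.283885 + (-1.659957)·12.9 = 1.870434

1.870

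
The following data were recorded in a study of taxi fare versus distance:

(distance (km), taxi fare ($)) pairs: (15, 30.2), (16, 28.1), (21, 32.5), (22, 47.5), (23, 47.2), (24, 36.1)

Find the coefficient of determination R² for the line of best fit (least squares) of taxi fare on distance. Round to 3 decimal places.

0.501

n = 6, Σx = 121, Σy = 221.6, Σxy = 4582.1, Σx² = 2511, Σy² = 8545.2
Sxx = Σx² − (Σx)²/n = 2511 − 2440.166667 = 70.833333
Sxy = Σxy − (Σx)(Σy)/n = 4582.1 − 4468.933333 = 113.166667
Syy = Σy² − (Σy)²/n = 8545.2 − 8184.426667 = 360.773333
R² = Sxy²/(Sxx·Syy) = (113.166667)²/(70.833333·360.773333) = 0.501147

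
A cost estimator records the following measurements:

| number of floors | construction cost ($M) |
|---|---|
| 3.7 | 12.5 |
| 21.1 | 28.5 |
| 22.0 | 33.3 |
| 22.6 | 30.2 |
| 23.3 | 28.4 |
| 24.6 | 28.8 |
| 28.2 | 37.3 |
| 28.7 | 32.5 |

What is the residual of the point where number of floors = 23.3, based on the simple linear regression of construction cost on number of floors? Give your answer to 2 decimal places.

n = 8, Σx = 174.2, Σy = 231.5, Σxy = 5417.53, Σx² = 4220.64
Sxx = Σx² − (Σx)²/n = 4220.64 − 3793.205 = 427.435
Sxy = Σxy − (Σx)(Σy)/n = 5417.53 − 5040.9125 = 376.6175
b = Sxy/Sxx = 376.6175/427.435 = 0.881111
a = ȳ − b·x̄ = 28.9375 − 0.881111·21.775 = 9.751317
ŷ(23.3) = 9.751317 + 0.881111·23.3 = 30.281194
residual = y − ŷ = 28.4 − 30.281194 = -1.881194

-1.88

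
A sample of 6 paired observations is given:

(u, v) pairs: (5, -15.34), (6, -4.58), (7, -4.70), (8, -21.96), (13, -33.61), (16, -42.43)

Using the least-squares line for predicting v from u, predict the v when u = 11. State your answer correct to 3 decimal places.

n = 6, Σx = 55, Σy = -122.62, Σxy = -1428.57, Σx² = 599
Sxx = Σx² − (Σx)²/n = 599 − 504.166667 = 94.833333
Sxy = Σxy − (Σx)(Σy)/n = -1428.57 − (-1124.016667) = -304.553333
b = Sxy/Sxx = -304.553333/94.833333 = -3.211459
a = ȳ − b·x̄ = -20.436667 − (-3.211459)·9.166667 = 9.001705
ŷ(11) = a + b·11 = 9.001705 + (-3.211459)·11 = -26.324341

-26.324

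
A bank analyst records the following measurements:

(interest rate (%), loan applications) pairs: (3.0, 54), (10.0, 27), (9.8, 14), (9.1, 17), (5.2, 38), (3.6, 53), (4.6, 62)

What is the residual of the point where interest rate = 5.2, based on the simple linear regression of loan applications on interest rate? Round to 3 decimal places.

-7.083

n = 7, Σx = 45.3, Σy = 265, Σxy = 1397.5, Σx² = 349.01
Sxx = Σx² − (Σx)²/n = 349.01 − 293.155714 = 55.854286
Sxy = Σxy − (Σx)(Σy)/n = 1397.5 − 1714.928571 = -317.428571
b = Sxy/Sxx = -317.428571/55.854286 = -5.683155
a = ȳ − b·x̄ = 37.857143 − (-5.683155)·6.471429 = 74.635275
ŷ(5.2) = 74.635275 + (-5.683155)·5.2 = 45.082869
residual = y − ŷ = 38 − 45.082869 = -7.082869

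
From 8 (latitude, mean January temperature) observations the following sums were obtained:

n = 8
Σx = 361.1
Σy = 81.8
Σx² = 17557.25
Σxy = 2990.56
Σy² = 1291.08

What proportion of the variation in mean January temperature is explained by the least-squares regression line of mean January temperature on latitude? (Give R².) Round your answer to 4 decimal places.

Sxx = Σx² − (Σx)²/n = 17557.25 − 16299.15125 = 1258.09875
Sxy = Σxy − (Σx)(Σy)/n = 2990.56 − 3692.2475 = -701.6875
Syy = Σy² − (Σy)²/n = 1291.08 − 836.405 = 454.675
R² = Sxy²/(Sxx·Syy) = (-701.6875)²/(1258.09875·454.675) = 0.860739

0.8607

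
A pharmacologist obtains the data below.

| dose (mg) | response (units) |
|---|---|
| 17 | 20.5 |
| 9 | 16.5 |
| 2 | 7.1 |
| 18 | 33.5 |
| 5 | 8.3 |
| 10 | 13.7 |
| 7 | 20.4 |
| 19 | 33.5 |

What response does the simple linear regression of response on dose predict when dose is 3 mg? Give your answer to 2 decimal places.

8.13

n = 8, Σx = 87, Σy = 153.5, Σxy = 2072, Σx² = 1233
Sxx = Σx² − (Σx)²/n = 1233 − 946.125 = 286.875
Sxy = Σxy − (Σx)(Σy)/n = 2072 − 1669.3125 = 402.6875
b = Sxy/Sxx = 402.6875/286.875 = 1.403704
a = ȳ − b·x̄ = 19.1875 − 1.403704·10.875 = 3.922222
ŷ(3) = a + b·3 = 3.922222 + 1.403704·3 = 8.133333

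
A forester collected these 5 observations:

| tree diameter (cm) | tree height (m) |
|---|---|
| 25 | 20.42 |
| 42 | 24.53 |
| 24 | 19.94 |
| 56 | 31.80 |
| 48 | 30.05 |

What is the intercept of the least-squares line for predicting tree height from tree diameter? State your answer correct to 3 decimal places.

10.740

n = 5, Σx = 195, Σy = 126.74, Σxy = 5242.52, Σx² = 8405
Sxx = Σx² − (Σx)²/n = 8405 − 7605 = 800
Sxy = Σxy − (Σx)(Σy)/n = 5242.52 − 4942.86 = 299.66
b = Sxy/Sxx = 299.66/800 = 0.374575
a = ȳ − b·x̄ = 25.348 − 0.374575·39 = 10.739575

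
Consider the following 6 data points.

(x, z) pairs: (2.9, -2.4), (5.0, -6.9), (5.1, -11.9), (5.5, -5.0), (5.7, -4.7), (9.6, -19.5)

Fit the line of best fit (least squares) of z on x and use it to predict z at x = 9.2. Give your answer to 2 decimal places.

-17.31

n = 6, Σx = 33.8, Σy = -50.4, Σxy = -343.64, Σx² = 214.32
Sxx = Σx² − (Σx)²/n = 214.32 − 190.406667 = 23.913333
Sxy = Σxy − (Σx)(Σy)/n = -343.64 − (-283.92) = -59.72
b = Sxy/Sxx = -59.72/23.913333 = -2.497352
a = ȳ − b·x̄ = -8.4 − (-2.497352)·5.633333 = 5.668414
ŷ(9.2) = a + b·9.2 = 5.668414 + (-2.497352)·9.2 = -17.307221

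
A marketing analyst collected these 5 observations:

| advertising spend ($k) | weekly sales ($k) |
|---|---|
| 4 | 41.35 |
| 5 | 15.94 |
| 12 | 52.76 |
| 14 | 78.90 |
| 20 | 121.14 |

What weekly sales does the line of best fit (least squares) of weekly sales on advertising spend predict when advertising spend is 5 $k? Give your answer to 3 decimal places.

28.110

n = 5, Σx = 55, Σy = 310.09, Σxy = 4405.62, Σx² = 781
Sxx = Σx² − (Σx)²/n = 781 − 605 = 176
Sxy = Σxy − (Σx)(Σy)/n = 4405.62 − 3410.99 = 994.63
b = Sxy/Sxx = 994.63/176 = 5.651307
a = ȳ − b·x̄ = 62.018 − 5.651307·11 = -0.146375
ŷ(5) = a + b·5 = -0.146375 + 5.651307·5 = 28.110159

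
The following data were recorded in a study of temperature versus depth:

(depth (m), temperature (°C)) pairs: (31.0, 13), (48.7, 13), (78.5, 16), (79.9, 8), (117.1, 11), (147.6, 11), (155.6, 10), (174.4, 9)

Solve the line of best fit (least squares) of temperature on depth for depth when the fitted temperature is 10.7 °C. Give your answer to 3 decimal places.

n = 8, Σx = 832.8, Σy = 91, Σxy = 8968.6, Σx² = 106003.84
Sxx = Σx² − (Σx)²/n = 106003.84 − 86694.48 = 19309.36
Sxy = Σxy − (Σx)(Σy)/n = 8968.6 − 9473.1 = -504.5
b = Sxy/Sxx = -504.5/19309.36 = -0.026127
a = ȳ − b·x̄ = 11.375 − (-0.026127)·104.1 = 14.094844
Set a + b·x = 10.7: x = (10.7 − 14.094844) / (-0.026127) = 129.935120

129.935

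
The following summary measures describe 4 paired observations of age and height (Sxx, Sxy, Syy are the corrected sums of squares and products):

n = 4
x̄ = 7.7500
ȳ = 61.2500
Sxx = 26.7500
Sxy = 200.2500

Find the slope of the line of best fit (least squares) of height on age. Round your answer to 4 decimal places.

b = Sxy/Sxx = 200.25/26.75 = 7.485981

7.4860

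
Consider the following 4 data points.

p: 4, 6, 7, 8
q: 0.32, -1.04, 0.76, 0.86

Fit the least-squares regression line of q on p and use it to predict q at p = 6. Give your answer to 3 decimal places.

n = 4, Σx = 25, Σy = 0.9, Σxy = 7.24, Σx² = 165
Sxx = Σx² − (Σx)²/n = 165 − 156.25 = 8.75
Sxy = Σxy − (Σx)(Σy)/n = 7.24 − 5.625 = 1.615
b = Sxy/Sxx = 1.615/8.75 = 0.184571
a = ȳ − b·x̄ = 0.225 − 0.184571·6.25 = -0.928571
ŷ(6) = a + b·6 = -0.928571 + 0.184571·6 = 0.178857

0.179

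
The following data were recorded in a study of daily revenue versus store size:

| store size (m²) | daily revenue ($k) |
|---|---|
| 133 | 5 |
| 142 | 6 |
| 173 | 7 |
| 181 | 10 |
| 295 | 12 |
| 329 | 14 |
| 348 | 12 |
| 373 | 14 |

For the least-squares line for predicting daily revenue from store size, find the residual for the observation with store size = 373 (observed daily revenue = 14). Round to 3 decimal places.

-0.288

n = 8, Σx = 1974, Σy = 80, Σxy = 22082, Σx² = 556042
Sxx = Σx² − (Σx)²/n = 556042 − 487084.5 = 68957.5
Sxy = Σxy − (Σx)(Σy)/n = 22082 − 19740 = 2342
b = Sxy/Sxx = 2342/68957.5 = 0.033963
a = ȳ − b·x̄ = 10 − 0.033963·246.75 = 1.619643
ŷ(373) = 1.619643 + 0.033963·373 = 14.287822
residual = y − ŷ = 14 − 14.287822 = -0.287822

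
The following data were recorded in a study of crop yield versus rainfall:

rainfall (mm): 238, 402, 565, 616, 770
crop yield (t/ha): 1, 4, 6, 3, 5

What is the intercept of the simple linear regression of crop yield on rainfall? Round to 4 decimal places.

n = 5, Σx = 2591, Σy = 19, Σxy = 10934, Σx² = 1509829
Sxx = Σx² − (Σx)²/n = 1509829 − 1342656.2 = 167172.8
Sxy = Σxy − (Σx)(Σy)/n = 10934 − 9845.8 = 1088.2
b = Sxy/Sxx = 1088.2/167172.8 = 0.006509
a = ȳ − b·x̄ = 3.8 − 0.006509·518.2 = 0.426812

0.4268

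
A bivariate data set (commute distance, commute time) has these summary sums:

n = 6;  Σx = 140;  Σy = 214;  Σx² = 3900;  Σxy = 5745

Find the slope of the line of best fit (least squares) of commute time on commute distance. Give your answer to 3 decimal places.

1.187

Sxx = Σx² − (Σx)²/n = 3900 − 3266.666667 = 633.333333
Sxy = Σxy − (Σx)(Σy)/n = 5745 − 4993.333333 = 751.666667
b = Sxy/Sxx = 751.666667/633.333333 = 1.186842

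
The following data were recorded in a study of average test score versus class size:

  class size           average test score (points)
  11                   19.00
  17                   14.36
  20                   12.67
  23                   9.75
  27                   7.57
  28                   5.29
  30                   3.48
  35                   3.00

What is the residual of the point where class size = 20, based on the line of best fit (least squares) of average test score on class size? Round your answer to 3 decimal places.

n = 8, Σx = 191, Σy = 75.12, Σxy = 1492.68, Σx² = 4977
Sxx = Σx² − (Σx)²/n = 4977 − 4560.125 = 416.875
Sxy = Σxy − (Σx)(Σy)/n = 1492.68 − 1793.49 = -300.81
b = Sxy/Sxx = -300.81/416.875 = -0.721583
a = ȳ − b·x̄ = 9.39 − (-0.721583)·23.875 = 26.617799
ŷ(20) = 26.617799 + (-0.721583)·20 = 12.186135
residual = y − ŷ = 12.67 − 12.186135 = 0.483865

0.484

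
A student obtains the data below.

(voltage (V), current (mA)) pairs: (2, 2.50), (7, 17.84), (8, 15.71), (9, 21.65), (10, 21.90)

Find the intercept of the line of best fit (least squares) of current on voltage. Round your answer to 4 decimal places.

-1.9482

n = 5, Σx = 36, Σy = 79.6, Σxy = 669.41, Σx² = 298
Sxx = Σx² − (Σx)²/n = 298 − 259.2 = 38.8
Sxy = Σxy − (Σx)(Σy)/n = 669.41 − 573.12 = 96.29
b = Sxy/Sxx = 96.29/38.8 = 2.481701
a = ȳ − b·x̄ = 15.92 − 2.481701·7.2 = -1.948247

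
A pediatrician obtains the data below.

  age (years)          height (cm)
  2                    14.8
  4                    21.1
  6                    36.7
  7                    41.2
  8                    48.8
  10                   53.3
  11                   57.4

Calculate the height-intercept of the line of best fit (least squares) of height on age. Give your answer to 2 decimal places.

n = 7, Σx = 48, Σy = 273.3, Σxy = 2177.4, Σx² = 390
Sxx = Σx² − (Σx)²/n = 390 − 329.142857 = 60.857143
Sxy = Σxy − (Σx)(Σy)/n = 2177.4 − 1874.057143 = 303.342857
b = Sxy/Sxx = 303.342857/60.857143 = 4.984507
a = ȳ − b·x̄ = 39.042857 − 4.984507·6.857143 = 4.863380

4.86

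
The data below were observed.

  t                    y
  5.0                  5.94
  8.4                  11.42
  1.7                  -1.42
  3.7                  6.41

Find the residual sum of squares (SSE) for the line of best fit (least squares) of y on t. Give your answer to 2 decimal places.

n = 4, Σx = 18.8, Σy = 22.35, Σxy = 146.931, Σx² = 112.14, Σy² = 208.8045
Sxx = Σx² − (Σx)²/n = 112.14 − 88.36 = 23.78
Sxy = Σxy − (Σx)(Σy)/n = 146.931 − 105.045 = 41.886
Syy = Σy² − (Σy)²/n = 208.8045 − 124.880625 = 83.923875
b = Sxy/Sxx = 41.886/23.78 = 1.761396
SSE = Syy − b·Sxy = 83.923875 − 1.761396·41.886 = 10.146037

10.15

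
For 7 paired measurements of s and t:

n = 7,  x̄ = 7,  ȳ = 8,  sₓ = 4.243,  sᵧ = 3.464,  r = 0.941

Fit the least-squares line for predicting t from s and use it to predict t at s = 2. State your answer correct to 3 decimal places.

4.159

b = r · sᵧ/sₓ = 0.941 · 3.464/4.243 = 0.768236
a = ȳ − b·x̄ = 8 − 0.768236·7 = 2.622350
ŷ(2) = a + b·2 = 2.622350 + 0.768236·2 = 4.158822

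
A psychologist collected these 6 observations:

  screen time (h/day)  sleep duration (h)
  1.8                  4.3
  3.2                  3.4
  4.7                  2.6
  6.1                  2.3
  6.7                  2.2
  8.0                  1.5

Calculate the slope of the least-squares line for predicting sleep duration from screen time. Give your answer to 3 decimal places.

n = 6, Σx = 30.5, Σy = 16.3, Σxy = 71.61, Σx² = 181.67
Sxx = Σx² − (Σx)²/n = 181.67 − 155.041667 = 26.628333
Sxy = Σxy − (Σx)(Σy)/n = 71.61 − 82.858333 = -11.248333
b = Sxy/Sxx = -11.248333/26.628333 = -0.422420

-0.422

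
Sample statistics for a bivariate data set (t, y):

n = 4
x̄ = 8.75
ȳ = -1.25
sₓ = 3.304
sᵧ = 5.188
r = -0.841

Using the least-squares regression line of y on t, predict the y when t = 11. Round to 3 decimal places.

b = r · sᵧ/sₓ = -0.841 · 5.188/3.304 = -1.320553
a = ȳ − b·x̄ = -1.25 − (-1.320553)·8.75 = 10.304841
ŷ(11) = a + b·11 = 10.304841 + (-1.320553)·11 = -4.221245

-4.221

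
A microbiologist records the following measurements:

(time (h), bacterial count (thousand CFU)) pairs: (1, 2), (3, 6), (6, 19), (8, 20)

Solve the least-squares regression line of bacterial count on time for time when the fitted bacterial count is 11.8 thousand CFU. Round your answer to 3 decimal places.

n = 4, Σx = 18, Σy = 47, Σxy = 294, Σx² = 110
Sxx = Σx² − (Σx)²/n = 110 − 81 = 29
Sxy = Σxy − (Σx)(Σy)/n = 294 − 211.5 = 82.5
b = Sxy/Sxx = 82.5/29 = 2.844828
a = ȳ − b·x̄ = 11.75 − 2.844828·4.5 = -1.051724
Set a + b·x = 11.8: x = (11.8 − (-1.051724)) / 2.844828 = 4.517576

4.518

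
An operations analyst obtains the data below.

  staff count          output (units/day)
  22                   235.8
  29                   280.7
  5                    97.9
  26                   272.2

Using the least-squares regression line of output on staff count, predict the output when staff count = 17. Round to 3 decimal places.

194.063

n = 4, Σx = 82, Σy = 886.6, Σxy = 20894.6, Σx² = 2026
Sxx = Σx² − (Σx)²/n = 2026 − 1681 = 345
Sxy = Σxy − (Σx)(Σy)/n = 20894.6 − 18175.3 = 2719.3
b = Sxy/Sxx = 2719.3/345 = 7.882029
a = ȳ − b·x̄ = 221.65 − 7.882029·20.5 = 60.068406
ŷ(17) = a + b·17 = 60.068406 + 7.882029·17 = 194.062899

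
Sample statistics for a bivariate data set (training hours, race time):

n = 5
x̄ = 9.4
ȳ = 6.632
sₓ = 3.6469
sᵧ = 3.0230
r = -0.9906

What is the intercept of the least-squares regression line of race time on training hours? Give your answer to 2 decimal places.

14.35

b = r · sᵧ/sₓ = -0.9906 · 3.023/3.6469 = -0.821131
a = ȳ − b·x̄ = 6.632 − (-0.821131)·9.4 = 14.350634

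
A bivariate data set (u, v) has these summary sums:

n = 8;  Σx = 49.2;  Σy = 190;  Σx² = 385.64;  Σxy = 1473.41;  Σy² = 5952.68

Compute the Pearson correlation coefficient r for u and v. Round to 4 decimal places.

0.8816

Sxx = Σx² − (Σx)²/n = 385.64 − 302.58 = 83.06
Sxy = Σxy − (Σx)(Σy)/n = 1473.41 − 1168.5 = 304.91
Syy = Σy² − (Σy)²/n = 5952.68 − 4512.5 = 1440.18
r = Sxy/√(Sxx·Syy) = 304.91/√(119621.3508) = 304.91/345.863197 = 0.881591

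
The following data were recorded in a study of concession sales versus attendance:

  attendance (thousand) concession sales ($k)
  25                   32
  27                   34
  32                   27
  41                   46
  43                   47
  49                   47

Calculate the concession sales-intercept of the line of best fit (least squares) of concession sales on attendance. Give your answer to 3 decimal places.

10.175

n = 6, Σx = 217, Σy = 233, Σxy = 8792, Σx² = 8309
Sxx = Σx² − (Σx)²/n = 8309 − 7848.166667 = 460.833333
Sxy = Σxy − (Σx)(Σy)/n = 8792 − 8426.833333 = 365.166667
b = Sxy/Sxx = 365.166667/460.833333 = 0.792405
a = ȳ − b·x̄ = 38.833333 − 0.792405·36.166667 = 10.174684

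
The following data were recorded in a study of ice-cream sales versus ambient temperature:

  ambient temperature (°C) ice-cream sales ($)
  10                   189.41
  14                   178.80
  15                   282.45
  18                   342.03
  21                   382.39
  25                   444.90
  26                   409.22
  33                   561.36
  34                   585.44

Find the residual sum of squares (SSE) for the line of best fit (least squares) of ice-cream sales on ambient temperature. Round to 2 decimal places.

7874.44

n = 9, Σx = 196, Σy = 3376, Σxy = 83012.84, Σx² = 4832, Σy² = 1434092.2852
Sxx = Σx² − (Σx)²/n = 4832 − 4268.444444 = 563.555556
Sxy = Σxy − (Σx)(Σy)/n = 83012.84 − 73521.777778 = 9491.062222
Syy = Σy² − (Σy)²/n = 1434092.2852 − 1266375.111111 = 167717.174089
b = Sxy/Sxx = 9491.062222/563.555556 = 16.841396
SSE = Syy − b·Sxy = 167717.174089 − 16.841396·9491.062222 = 7874.437702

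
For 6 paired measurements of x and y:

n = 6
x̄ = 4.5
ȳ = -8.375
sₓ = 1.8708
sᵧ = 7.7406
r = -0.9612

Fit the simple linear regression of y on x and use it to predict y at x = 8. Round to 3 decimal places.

b = r · sᵧ/sₓ = -0.9612 · 7.7406/1.8708 = -3.977050
a = ȳ − b·x̄ = -8.375 − (-3.977050)·4.5 = 9.521724
ŷ(8) = a + b·8 = 9.521724 + (-3.977050)·8 = -22.294674

-22.295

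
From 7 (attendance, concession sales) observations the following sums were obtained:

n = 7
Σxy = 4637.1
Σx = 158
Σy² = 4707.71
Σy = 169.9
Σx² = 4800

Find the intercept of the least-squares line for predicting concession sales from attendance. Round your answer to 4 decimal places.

Sxx = Σx² − (Σx)²/n = 4800 − 3566.285714 = 1233.714286
Sxy = Σxy − (Σx)(Σy)/n = 4637.1 − 3834.885714 = 802.214286
b = Sxy/Sxx = 802.214286/1233.714286 = 0.650243
a = ȳ − b·x̄ = 24.271429 − 0.650243·22.571429 = 9.594511

9.5945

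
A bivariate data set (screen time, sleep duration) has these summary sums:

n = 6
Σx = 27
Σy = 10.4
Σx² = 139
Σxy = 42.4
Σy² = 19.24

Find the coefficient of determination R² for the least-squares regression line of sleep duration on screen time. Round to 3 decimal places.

Sxx = Σx² − (Σx)²/n = 139 − 121.5 = 17.5
Sxy = Σxy − (Σx)(Σy)/n = 42.4 − 46.8 = -4.4
Syy = Σy² − (Σy)²/n = 19.24 − 18.026667 = 1.213333
R² = Sxy²/(Sxx·Syy) = (-4.4)²/(17.5·1.213333) = 0.911774

0.912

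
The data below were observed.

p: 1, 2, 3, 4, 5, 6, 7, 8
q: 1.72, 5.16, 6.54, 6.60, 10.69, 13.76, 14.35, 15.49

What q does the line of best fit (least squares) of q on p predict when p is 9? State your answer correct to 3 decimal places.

n = 8, Σx = 36, Σy = 74.31, Σxy = 418.44, Σx² = 204
Sxx = Σx² − (Σx)²/n = 204 − 162 = 42
Sxy = Σxy − (Σx)(Σy)/n = 418.44 − 334.395 = 84.045
b = Sxy/Sxx = 84.045/42 = 2.001071
a = ȳ − b·x̄ = 9.28875 − 2.001071·4.5 = 0.283929
ŷ(9) = a + b·9 = 0.283929 + 2.001071·9 = 18.293571

18.294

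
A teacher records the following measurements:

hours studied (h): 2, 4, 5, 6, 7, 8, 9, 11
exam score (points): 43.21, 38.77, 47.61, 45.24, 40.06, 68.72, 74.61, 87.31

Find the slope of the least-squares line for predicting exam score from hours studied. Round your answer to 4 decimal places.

n = 8, Σx = 52, Σy = 445.53, Σxy = 3213.07, Σx² = 396
Sxx = Σx² − (Σx)²/n = 396 − 338 = 58
Sxy = Σxy − (Σx)(Σy)/n = 3213.07 − 2895.945 = 317.125
b = Sxy/Sxx = 317.125/58 = 5.467672

5.4677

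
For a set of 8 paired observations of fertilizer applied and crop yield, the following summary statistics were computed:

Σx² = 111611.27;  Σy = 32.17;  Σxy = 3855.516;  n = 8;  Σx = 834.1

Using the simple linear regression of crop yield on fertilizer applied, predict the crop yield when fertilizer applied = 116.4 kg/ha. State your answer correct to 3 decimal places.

4.268

Sxx = Σx² − (Σx)²/n = 111611.27 − 86965.35125 = 24645.91875
Sxy = Σxy − (Σx)(Σy)/n = 3855.516 − 3354.124625 = 501.391375
b = Sxy/Sxx = 501.391375/24645.91875 = 0.020344
a = ȳ − b·x̄ = 4.02125 − 0.020344·104.2625 = 1.900156
ŷ(116.4) = a + b·116.4 = 1.900156 + 0.020344·116.4 = 4.268173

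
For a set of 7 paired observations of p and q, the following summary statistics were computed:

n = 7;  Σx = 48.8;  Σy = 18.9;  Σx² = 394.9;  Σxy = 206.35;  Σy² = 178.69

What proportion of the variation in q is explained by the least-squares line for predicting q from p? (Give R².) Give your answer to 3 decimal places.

0.797

Sxx = Σx² − (Σx)²/n = 394.9 − 340.205714 = 54.694286
Sxy = Σxy − (Σx)(Σy)/n = 206.35 − 131.76 = 74.59
Syy = Σy² − (Σy)²/n = 178.69 − 51.03 = 127.66
R² = Sxy²/(Sxx·Syy) = (74.59)²/(54.694286·127.66) = 0.796828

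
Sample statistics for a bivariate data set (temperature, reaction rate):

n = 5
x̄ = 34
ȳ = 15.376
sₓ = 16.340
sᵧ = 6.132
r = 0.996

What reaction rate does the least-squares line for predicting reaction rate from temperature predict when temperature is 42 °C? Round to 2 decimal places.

b = r · sᵧ/sₓ = 0.996 · 6.132/16.34 = 0.373774
a = ȳ − b·x̄ = 15.376 − 0.373774·34 = 2.667674
ŷ(42) = a + b·42 = 2.667674 + 0.373774·42 = 18.366194

18.37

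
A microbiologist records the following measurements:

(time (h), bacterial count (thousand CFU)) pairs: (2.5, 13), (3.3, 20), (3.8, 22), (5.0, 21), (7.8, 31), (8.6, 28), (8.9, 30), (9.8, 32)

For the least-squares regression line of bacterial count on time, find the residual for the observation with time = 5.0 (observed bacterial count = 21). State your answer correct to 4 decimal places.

-0.9758

n = 8, Σx = 49.7, Σy = 197, Σxy = 1350.3, Σx² = 366.63
Sxx = Σx² − (Σx)²/n = 366.63 − 308.76125 = 57.86875
Sxy = Σxy − (Σx)(Σy)/n = 1350.3 − 1223.8625 = 126.4375
b = Sxy/Sxx = 126.4375/57.86875 = 2.184901
a = ȳ − b·x̄ = 24.625 − 2.184901·6.2125 = 11.051301
ŷ(5.0) = 11.051301 + 2.184901·5 = 21.975807
residual = y − ŷ = 21 − 21.975807 = -0.975807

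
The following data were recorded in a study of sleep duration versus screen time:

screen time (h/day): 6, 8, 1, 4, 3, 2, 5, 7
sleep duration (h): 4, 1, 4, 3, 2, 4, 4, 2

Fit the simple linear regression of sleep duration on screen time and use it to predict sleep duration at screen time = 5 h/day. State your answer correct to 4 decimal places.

n = 8, Σx = 36, Σy = 24, Σxy = 96, Σx² = 204
Sxx = Σx² − (Σx)²/n = 204 − 162 = 42
Sxy = Σxy − (Σx)(Σy)/n = 96 − 108 = -12
b = Sxy/Sxx = -12/42 = -0.285714
a = ȳ − b·x̄ = 3 − (-0.285714)·4.5 = 4.285714
ŷ(5) = a + b·5 = 4.285714 + (-0.285714)·5 = 2.857143

2.8571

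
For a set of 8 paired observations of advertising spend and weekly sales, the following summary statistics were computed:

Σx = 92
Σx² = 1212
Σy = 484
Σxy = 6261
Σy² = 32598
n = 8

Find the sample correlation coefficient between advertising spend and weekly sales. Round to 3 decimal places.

Sxx = Σx² − (Σx)²/n = 1212 − 1058 = 154
Sxy = Σxy − (Σx)(Σy)/n = 6261 − 5566 = 695
Syy = Σy² − (Σy)²/n = 32598 − 29282 = 3316
r = Sxy/√(Sxx·Syy) = 695/√(510664) = 695/714.607585 = 0.972562

0.973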